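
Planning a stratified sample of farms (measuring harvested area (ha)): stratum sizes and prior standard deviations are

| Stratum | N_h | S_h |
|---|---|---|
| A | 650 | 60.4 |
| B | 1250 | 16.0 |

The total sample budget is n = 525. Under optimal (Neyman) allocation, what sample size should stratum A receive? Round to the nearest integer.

Neyman allocation: n_h = n · N_h S_h / Σ N_i S_i, with n = 525.
  stratum A: N_h·S_h = 650·60.4 = 39260.00
  stratum B: N_h·S_h = 1250·16.0 = 20000.00
Σ N_h S_h = 59260.00
n for stratum A = 525·39260.00/59260.00 = 347.815 → 348

348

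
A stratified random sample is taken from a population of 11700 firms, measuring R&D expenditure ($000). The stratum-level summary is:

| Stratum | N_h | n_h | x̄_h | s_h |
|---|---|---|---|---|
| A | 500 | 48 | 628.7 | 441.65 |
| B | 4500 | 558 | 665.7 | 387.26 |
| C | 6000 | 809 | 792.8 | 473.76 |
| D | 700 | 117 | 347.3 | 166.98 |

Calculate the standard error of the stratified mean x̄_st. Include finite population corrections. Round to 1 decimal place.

SE(x̄_st) ≈ 10.3

V̂(x̄_st) = Σ W_h² (1 − n_h/N_h) s_h²/n_h, with W_h = N_h/N and N = 11700:
  stratum A: (500/11700)²·(1 − 48/500)·441.65²/48 = 6.70891
  stratum B: (4500/11700)²·(1 − 558/4500)·387.26²/558 = 34.828
  stratum C: (6000/11700)²·(1 − 809/6000)·473.76²/809 = 63.1246
  stratum D: (700/11700)²·(1 − 117/700)·166.98²/117 = 0.710457
V̂(x̄_st) = 105.372
SE(x̄_st) = √105.372 = 10.2651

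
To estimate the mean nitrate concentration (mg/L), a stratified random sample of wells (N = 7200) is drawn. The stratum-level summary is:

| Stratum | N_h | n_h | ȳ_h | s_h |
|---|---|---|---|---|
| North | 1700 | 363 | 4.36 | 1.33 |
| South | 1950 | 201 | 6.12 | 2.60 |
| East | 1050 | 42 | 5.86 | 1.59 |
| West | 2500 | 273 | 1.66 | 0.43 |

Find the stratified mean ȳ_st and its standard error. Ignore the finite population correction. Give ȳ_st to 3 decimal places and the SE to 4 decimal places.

ȳ_st ≈ 4.118, SE ≈ 0.0640

ȳ_st = Σ W_h ȳ_h = (1700·4.36 + 1950·6.12 + 1050·5.86 + 2500·1.66)/7200 = 4.11792
V̂(ȳ_st) = Σ W_h² s_h²/n_h, with W_h = N_h/N and N = 7200:
  stratum North: (1700/7200)²·1.33²/363 = 0.000271662
  stratum South: (1950/7200)²·2.60²/201 = 0.00246692
  stratum East: (1050/7200)²·1.59²/42 = 0.00128014
  stratum West: (2500/7200)²·0.43²/273 = 8.16562e-05
V̂(ȳ_st) = 0.00410038
SE(ȳ_st) = √0.00410038 = 0.0640342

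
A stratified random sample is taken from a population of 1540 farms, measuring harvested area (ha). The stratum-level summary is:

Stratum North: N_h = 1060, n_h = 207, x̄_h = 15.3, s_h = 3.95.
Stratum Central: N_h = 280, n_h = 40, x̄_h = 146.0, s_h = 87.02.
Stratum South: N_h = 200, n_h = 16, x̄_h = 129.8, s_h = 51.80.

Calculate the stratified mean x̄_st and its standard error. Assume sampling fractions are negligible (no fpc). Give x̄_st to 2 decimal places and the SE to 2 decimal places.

x̄_st ≈ 53.93, SE ≈ 3.02

x̄_st = Σ W_h x̄_h = (1060·15.3 + 280·146.0 + 200·129.8)/1540 = 53.93377
V̂(x̄_st) = Σ W_h² s_h²/n_h, with W_h = N_h/N and N = 1540:
  stratum North: (1060/1540)²·3.95²/207 = 0.0357104
  stratum Central: (280/1540)²·87.02²/40 = 6.25825
  stratum South: (200/1540)²·51.80²/16 = 2.82851
V̂(x̄_st) = 9.12247
SE(x̄_st) = √9.12247 = 3.02034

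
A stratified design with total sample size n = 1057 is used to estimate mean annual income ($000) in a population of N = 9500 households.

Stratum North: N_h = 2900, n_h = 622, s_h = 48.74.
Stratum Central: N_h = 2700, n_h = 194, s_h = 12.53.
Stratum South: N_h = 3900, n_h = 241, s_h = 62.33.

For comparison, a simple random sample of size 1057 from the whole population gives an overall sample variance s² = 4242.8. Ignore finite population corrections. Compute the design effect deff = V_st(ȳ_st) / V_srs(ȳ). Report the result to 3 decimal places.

V̂(ȳ_st) = Σ W_h² s_h²/n_h, with W_h = N_h/N and N = 9500:
  stratum North: (2900/9500)²·48.74²/622 = 0.355901
  stratum Central: (2700/9500)²·12.53²/194 = 0.0653703
  stratum South: (3900/9500)²·62.33²/241 = 2.71681
V_st = 3.13808
V_srs = s²/n = 4242.8/1057 = 4.014
deff = V_st / V_srs = 3.13808/4.014 = 0.7818

deff ≈ 0.782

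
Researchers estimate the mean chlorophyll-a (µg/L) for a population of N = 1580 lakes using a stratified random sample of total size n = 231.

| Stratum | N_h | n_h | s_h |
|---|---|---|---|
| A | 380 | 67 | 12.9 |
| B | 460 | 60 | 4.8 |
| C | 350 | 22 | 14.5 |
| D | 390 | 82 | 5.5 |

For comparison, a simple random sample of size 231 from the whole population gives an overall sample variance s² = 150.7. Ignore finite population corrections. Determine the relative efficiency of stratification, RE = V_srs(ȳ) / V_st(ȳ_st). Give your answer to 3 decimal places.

V̂(ȳ_st) = Σ W_h² s_h²/n_h, with W_h = N_h/N and N = 1580:
  stratum A: (380/1580)²·12.9²/67 = 0.143667
  stratum B: (460/1580)²·4.8²/60 = 0.0325486
  stratum C: (350/1580)²·14.5²/22 = 0.468959
  stratum D: (390/1580)²·5.5²/82 = 0.0224764
V_st = 0.667652
V_srs = s²/n = 150.7/231 = 0.652381
Relative efficiency = V_srs / V_st = 0.652381/0.667652 = 0.9771

RE ≈ 0.977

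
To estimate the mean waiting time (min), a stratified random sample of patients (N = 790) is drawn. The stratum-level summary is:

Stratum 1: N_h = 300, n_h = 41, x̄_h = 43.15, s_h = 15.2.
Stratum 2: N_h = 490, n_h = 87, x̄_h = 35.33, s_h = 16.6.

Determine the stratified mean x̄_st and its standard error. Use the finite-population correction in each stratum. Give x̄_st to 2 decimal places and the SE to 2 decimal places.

x̄_st = Σ W_h x̄_h = (300·43.15 + 490·35.33)/790 = 38.29962
V̂(x̄_st) = Σ W_h² (1 − n_h/N_h) s_h²/n_h, with W_h = N_h/N and N = 790:
  stratum 1: (300/790)²·(1 − 41/300)·15.2²/41 = 0.701569
  stratum 2: (490/790)²·(1 − 87/490)·16.6²/87 = 1.00218
V̂(x̄_st) = 1.70374
SE(x̄_st) = √1.70374 = 1.30528

x̄_st ≈ 38.30, SE ≈ 1.31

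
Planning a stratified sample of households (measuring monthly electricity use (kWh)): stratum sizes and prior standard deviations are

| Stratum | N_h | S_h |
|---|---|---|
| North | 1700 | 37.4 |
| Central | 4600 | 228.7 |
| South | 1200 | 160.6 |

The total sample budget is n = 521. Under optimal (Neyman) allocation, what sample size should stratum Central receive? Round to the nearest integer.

419

Neyman allocation: n_h = n · N_h S_h / Σ N_i S_i, with n = 521.
  stratum North: N_h·S_h = 1700·37.4 = 63580.00
  stratum Central: N_h·S_h = 4600·228.7 = 1052020.00
  stratum South: N_h·S_h = 1200·160.6 = 192720.00
Σ N_h S_h = 1308320.00
n for stratum Central = 521·1052020.00/1308320.00 = 418.936 → 419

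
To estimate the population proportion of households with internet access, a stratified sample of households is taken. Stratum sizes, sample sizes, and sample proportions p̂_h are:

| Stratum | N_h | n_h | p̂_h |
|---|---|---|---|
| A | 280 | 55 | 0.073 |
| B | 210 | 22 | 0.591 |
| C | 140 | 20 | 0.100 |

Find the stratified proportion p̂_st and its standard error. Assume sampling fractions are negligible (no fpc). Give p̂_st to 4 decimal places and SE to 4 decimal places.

p̂_st ≈ 0.2517, SE ≈ 0.0420

N = 630; stratum weights W_h = N_h/N.
p̂_st = Σ W_h p̂_h = (280·0.073 + 210·0.591 + 140·0.100)/630 = 0.25167
V̂(p̂_st) = Σ W_h² p̂_h(1−p̂_h)/(n_h−1):
  stratum A: (280/630)²·0.073·0.927/54 = 0.000247539
  stratum B: (210/630)²·0.591·0.409/21 = 0.00127894
  stratum C: (140/630)²·0.100·0.900/19 = 0.000233918
V̂(p̂_st) = 0.00176039; SE = √V̂ = 0.041957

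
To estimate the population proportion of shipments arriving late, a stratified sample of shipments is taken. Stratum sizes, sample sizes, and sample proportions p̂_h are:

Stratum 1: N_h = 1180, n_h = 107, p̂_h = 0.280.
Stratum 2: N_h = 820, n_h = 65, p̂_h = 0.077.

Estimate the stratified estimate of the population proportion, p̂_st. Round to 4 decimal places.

p̂_st ≈ 0.1968

N = 2000; stratum weights W_h = N_h/N.
p̂_st = Σ W_h p̂_h = (1180·0.280 + 820·0.077)/2000 = 0.19677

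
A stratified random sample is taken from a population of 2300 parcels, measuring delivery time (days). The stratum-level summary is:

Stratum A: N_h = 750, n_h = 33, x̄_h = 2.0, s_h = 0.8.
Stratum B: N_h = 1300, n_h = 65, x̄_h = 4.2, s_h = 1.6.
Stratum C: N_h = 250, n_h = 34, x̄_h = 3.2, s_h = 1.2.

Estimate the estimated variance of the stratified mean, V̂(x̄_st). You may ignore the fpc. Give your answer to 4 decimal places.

V̂(x̄_st) ≈ 0.0151

V̂(x̄_st) = Σ W_h² s_h²/n_h, with W_h = N_h/N and N = 2300:
  stratum A: (750/2300)²·0.8²/33 = 0.00206221
  stratum B: (1300/2300)²·1.6²/65 = 0.0125822
  stratum C: (250/2300)²·1.2²/34 = 0.000500389
V̂(x̄_st) = 0.0151448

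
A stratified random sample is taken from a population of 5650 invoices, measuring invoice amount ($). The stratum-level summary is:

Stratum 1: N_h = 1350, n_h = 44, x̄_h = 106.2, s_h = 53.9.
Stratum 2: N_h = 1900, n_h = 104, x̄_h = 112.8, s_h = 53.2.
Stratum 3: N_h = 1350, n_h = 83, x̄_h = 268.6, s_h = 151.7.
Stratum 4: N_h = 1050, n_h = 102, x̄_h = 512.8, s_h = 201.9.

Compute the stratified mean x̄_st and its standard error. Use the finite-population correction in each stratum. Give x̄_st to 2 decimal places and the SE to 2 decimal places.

x̄_st = Σ W_h x̄_h = (1350·106.2 + 1900·112.8 + 1350·268.6 + 1050·512.8)/5650 = 222.78584
V̂(x̄_st) = Σ W_h² (1 − n_h/N_h) s_h²/n_h, with W_h = N_h/N and N = 5650:
  stratum 1: (1350/5650)²·(1 − 44/1350)·53.9²/44 = 3.64674
  stratum 2: (1900/5650)²·(1 − 104/1900)·53.2²/104 = 2.90906
  stratum 3: (1350/5650)²·(1 − 83/1350)·151.7²/83 = 14.8562
  stratum 4: (1050/5650)²·(1 − 102/1050)·201.9²/102 = 12.4616
V̂(x̄_st) = 33.8735
SE(x̄_st) = √33.8735 = 5.8201

x̄_st ≈ 222.79, SE ≈ 5.82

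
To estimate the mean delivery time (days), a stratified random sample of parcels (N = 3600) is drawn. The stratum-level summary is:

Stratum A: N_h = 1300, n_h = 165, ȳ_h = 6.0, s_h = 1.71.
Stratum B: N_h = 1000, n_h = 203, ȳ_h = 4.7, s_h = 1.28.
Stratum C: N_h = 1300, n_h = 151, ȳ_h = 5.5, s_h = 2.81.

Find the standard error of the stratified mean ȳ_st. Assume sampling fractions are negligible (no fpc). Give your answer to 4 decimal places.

SE(ȳ_st) ≈ 0.0988

V̂(ȳ_st) = Σ W_h² s_h²/n_h, with W_h = N_h/N and N = 3600:
  stratum A: (1300/3600)²·1.71²/165 = 0.00231095
  stratum B: (1000/3600)²·1.28²/203 = 0.000622757
  stratum C: (1300/3600)²·2.81²/151 = 0.00681895
V̂(ȳ_st) = 0.00975265
SE(ȳ_st) = √0.00975265 = 0.0987555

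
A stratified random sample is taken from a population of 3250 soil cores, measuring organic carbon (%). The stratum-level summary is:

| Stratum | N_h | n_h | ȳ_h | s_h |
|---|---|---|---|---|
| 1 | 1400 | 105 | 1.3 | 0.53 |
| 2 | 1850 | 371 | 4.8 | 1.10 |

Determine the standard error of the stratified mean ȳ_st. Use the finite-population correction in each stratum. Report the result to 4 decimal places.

SE(ȳ_st) ≈ 0.0361

V̂(ȳ_st) = Σ W_h² (1 − n_h/N_h) s_h²/n_h, with W_h = N_h/N and N = 3250:
  stratum 1: (1400/3250)²·(1 − 105/1400)·0.53²/105 = 0.000459191
  stratum 2: (1850/3250)²·(1 − 371/1850)·1.10²/371 = 0.00084486
V̂(ȳ_st) = 0.00130405
SE(ȳ_st) = √0.00130405 = 0.0361116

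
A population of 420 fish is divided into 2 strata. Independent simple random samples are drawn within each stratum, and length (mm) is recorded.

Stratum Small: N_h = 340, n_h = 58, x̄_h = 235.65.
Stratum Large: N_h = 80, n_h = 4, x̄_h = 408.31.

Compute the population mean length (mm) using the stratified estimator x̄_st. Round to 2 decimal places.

N = Σ N_h = 420. Stratum weights W_h = N_h/N.
x̄_st = (340·235.65 + 80·408.31) / 420 = 268.5376

x̄_st ≈ 268.54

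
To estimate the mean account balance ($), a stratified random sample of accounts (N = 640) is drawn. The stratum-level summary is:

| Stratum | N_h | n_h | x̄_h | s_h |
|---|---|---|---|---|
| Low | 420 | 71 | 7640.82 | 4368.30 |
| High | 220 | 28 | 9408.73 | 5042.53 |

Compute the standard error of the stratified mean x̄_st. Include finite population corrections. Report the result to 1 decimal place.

V̂(x̄_st) = Σ W_h² (1 − n_h/N_h) s_h²/n_h, with W_h = N_h/N and N = 640:
  stratum Low: (420/640)²·(1 − 71/420)·4368.30²/71 = 96179.2
  stratum High: (220/640)²·(1 − 28/220)·5042.53²/28 = 93648.9
V̂(x̄_st) = 189828
SE(x̄_st) = √189828 = 435.693

SE(x̄_st) ≈ 435.7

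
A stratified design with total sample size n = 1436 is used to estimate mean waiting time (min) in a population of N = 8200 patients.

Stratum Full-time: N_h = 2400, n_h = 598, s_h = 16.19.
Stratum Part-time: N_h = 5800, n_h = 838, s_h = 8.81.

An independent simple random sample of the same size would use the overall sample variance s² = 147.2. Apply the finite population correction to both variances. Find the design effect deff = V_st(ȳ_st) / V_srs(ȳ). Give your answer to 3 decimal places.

V̂(ȳ_st) = Σ W_h² (1 − n_h/N_h) s_h²/n_h, with W_h = N_h/N and N = 8200:
  stratum Full-time: (2400/8200)²·(1 − 598/2400)·16.19²/598 = 0.0281923
  stratum Part-time: (5800/8200)²·(1 − 838/5800)·8.81²/838 = 0.0396428
V_st = 0.0678352
V_srs = (1 − 1436/8200)·147.2/1436 = 0.0845557
deff = V_st / V_srs = 0.0678352/0.0845557 = 0.8023

deff ≈ 0.802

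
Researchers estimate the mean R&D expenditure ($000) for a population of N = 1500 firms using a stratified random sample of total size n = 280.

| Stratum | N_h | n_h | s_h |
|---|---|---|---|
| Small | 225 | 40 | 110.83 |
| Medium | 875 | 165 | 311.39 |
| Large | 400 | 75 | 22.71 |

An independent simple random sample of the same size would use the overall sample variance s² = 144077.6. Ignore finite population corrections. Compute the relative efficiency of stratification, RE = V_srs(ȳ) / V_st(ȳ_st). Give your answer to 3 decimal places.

V̂(ȳ_st) = Σ W_h² s_h²/n_h, with W_h = N_h/N and N = 1500:
  stratum Small: (225/1500)²·110.83²/40 = 6.90935
  stratum Medium: (875/1500)²·311.39²/165 = 199.967
  stratum Large: (400/1500)²·22.71²/75 = 0.489002
V_st = 207.366
V_srs = s²/n = 144077.6/280 = 514.563
Relative efficiency = V_srs / V_st = 514.563/207.366 = 2.4814

RE ≈ 2.481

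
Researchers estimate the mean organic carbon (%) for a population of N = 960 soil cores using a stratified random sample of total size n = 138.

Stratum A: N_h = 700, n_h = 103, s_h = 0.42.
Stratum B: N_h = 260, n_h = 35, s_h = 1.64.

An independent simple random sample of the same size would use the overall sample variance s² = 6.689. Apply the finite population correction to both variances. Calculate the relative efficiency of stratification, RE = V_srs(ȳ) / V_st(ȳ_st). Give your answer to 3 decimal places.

RE ≈ 7.340

V̂(ȳ_st) = Σ W_h² (1 − n_h/N_h) s_h²/n_h, with W_h = N_h/N and N = 960:
  stratum A: (700/960)²·(1 − 103/700)·0.42²/103 = 0.000776589
  stratum B: (260/960)²·(1 − 35/260)·1.64²/35 = 0.0048779
V_st = 0.00565449
V_srs = (1 − 138/960)·6.689/138 = 0.0415033
Relative efficiency = V_srs / V_st = 0.0415033/0.00565449 = 7.3399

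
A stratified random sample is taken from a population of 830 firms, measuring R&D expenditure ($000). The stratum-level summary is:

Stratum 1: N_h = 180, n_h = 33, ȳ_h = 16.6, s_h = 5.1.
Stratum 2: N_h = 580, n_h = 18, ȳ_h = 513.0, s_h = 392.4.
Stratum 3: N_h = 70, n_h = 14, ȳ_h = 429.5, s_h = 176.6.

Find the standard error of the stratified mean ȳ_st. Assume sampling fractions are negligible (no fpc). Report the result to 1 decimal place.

SE(ȳ_st) ≈ 64.8

V̂(ȳ_st) = Σ W_h² s_h²/n_h, with W_h = N_h/N and N = 830:
  stratum 1: (180/830)²·5.1²/33 = 0.0370694
  stratum 2: (580/830)²·392.4²/18 = 4177.2
  stratum 3: (70/830)²·176.6²/14 = 15.845
V̂(ȳ_st) = 4193.08
SE(ȳ_st) = √4193.08 = 64.754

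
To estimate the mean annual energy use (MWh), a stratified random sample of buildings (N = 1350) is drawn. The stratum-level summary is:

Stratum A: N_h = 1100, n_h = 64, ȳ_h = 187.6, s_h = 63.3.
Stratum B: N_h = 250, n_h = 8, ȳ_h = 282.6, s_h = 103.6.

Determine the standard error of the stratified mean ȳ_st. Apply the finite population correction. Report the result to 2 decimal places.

SE(ȳ_st) ≈ 9.15

V̂(ȳ_st) = Σ W_h² (1 − n_h/N_h) s_h²/n_h, with W_h = N_h/N and N = 1350:
  stratum A: (1100/1350)²·(1 − 64/1100)·63.3²/64 = 39.1482
  stratum B: (250/1350)²·(1 − 8/250)·103.6²/8 = 44.5366
V̂(ȳ_st) = 83.6849
SE(ȳ_st) = √83.6849 = 9.14794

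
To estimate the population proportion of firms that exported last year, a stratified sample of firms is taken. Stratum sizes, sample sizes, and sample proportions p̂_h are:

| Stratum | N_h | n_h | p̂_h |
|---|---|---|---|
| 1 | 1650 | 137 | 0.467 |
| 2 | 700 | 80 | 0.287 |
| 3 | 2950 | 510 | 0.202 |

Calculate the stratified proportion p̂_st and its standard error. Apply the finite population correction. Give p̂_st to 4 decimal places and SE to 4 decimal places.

p̂_st ≈ 0.2957, SE ≈ 0.0168

N = 5300; stratum weights W_h = N_h/N.
p̂_st = Σ W_h p̂_h = (1650·0.467 + 700·0.287 + 2950·0.202)/5300 = 0.29573
V̂(p̂_st) = Σ W_h² (1 − n_h/N_h) p̂_h(1−p̂_h)/(n_h−1):
  stratum 1: (1650/5300)²·(1 − 137/1650)·0.467·0.533/136 = 0.000162658
  stratum 2: (700/5300)²·(1 − 80/700)·0.287·0.713/79 = 4.00205e-05
  stratum 3: (2950/5300)²·(1 − 510/2950)·0.202·0.798/509 = 8.11515e-05
V̂(p̂_st) = 0.00028383; SE = √V̂ = 0.0168473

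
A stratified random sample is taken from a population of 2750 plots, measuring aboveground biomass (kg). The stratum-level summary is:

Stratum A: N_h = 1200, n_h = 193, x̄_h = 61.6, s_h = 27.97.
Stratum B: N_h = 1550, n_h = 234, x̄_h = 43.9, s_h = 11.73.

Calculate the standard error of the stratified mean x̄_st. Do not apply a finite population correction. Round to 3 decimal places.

SE(x̄_st) ≈ 0.979

V̂(x̄_st) = Σ W_h² s_h²/n_h, with W_h = N_h/N and N = 2750:
  stratum A: (1200/2750)²·27.97²/193 = 0.771835
  stratum B: (1550/2750)²·11.73²/234 = 0.186801
V̂(x̄_st) = 0.958636
SE(x̄_st) = √0.958636 = 0.9791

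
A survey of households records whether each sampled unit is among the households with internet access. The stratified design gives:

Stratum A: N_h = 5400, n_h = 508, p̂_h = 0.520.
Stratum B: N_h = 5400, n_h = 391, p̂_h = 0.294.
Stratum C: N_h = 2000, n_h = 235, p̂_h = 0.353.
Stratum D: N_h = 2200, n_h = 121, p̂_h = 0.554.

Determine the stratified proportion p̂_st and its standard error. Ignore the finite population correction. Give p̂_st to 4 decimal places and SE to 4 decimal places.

p̂_st ≈ 0.4214, SE ≈ 0.0139

N = 15000; stratum weights W_h = N_h/N.
p̂_st = Σ W_h p̂_h = (5400·0.520 + 5400·0.294 + 2000·0.353 + 2200·0.554)/15000 = 0.42136
V̂(p̂_st) = Σ W_h² p̂_h(1−p̂_h)/(n_h−1):
  stratum A: (5400/15000)²·0.520·0.480/507 = 6.38031e-05
  stratum B: (5400/15000)²·0.294·0.706/390 = 6.89751e-05
  stratum C: (2000/15000)²·0.353·0.647/234 = 1.73516e-05
  stratum D: (2200/15000)²·0.554·0.446/120 = 4.42921e-05
V̂(p̂_st) = 0.000194422; SE = √V̂ = 0.0139435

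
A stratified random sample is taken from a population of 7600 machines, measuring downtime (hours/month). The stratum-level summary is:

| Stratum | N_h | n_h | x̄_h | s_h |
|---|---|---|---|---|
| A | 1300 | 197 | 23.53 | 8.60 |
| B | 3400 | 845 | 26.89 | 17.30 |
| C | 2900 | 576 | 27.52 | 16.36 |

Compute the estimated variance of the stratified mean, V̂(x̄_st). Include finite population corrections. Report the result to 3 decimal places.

V̂(x̄_st) ≈ 0.117

V̂(x̄_st) = Σ W_h² (1 − n_h/N_h) s_h²/n_h, with W_h = N_h/N and N = 7600:
  stratum A: (1300/7600)²·(1 − 197/1300)·8.60²/197 = 0.00932014
  stratum B: (3400/7600)²·(1 − 845/3400)·17.30²/845 = 0.0532694
  stratum C: (2900/7600)²·(1 − 576/2900)·16.36²/576 = 0.0542189
V̂(x̄_st) = 0.116809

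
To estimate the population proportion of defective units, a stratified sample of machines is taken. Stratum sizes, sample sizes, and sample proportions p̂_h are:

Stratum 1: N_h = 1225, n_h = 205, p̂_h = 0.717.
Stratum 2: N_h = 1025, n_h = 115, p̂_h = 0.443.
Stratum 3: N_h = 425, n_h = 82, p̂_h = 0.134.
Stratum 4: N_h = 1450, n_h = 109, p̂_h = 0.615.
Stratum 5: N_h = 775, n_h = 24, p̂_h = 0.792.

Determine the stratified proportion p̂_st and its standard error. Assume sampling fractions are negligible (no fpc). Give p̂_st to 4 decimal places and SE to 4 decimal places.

p̂_st ≈ 0.5908, SE ≈ 0.0232

N = 4900; stratum weights W_h = N_h/N.
p̂_st = Σ W_h p̂_h = (1225·0.717 + 1025·0.443 + 425·0.134 + 1450·0.615 + 775·0.792)/4900 = 0.59080
V̂(p̂_st) = Σ W_h² p̂_h(1−p̂_h)/(n_h−1):
  stratum 1: (1225/4900)²·0.717·0.283/204 = 6.21664e-05
  stratum 2: (1025/4900)²·0.443·0.557/114 = 9.4713e-05
  stratum 3: (425/4900)²·0.134·0.866/81 = 1.07776e-05
  stratum 4: (1450/4900)²·0.615·0.385/108 = 0.00019198
  stratum 5: (775/4900)²·0.792·0.208/23 = 0.000179173
V̂(p̂_st) = 0.00053881; SE = √V̂ = 0.0232123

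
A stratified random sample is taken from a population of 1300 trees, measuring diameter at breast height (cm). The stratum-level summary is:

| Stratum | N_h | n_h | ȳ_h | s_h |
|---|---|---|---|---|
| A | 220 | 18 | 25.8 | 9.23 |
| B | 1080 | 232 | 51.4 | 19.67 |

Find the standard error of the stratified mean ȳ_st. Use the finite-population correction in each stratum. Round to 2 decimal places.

SE(ȳ_st) ≈ 1.01

V̂(ȳ_st) = Σ W_h² (1 − n_h/N_h) s_h²/n_h, with W_h = N_h/N and N = 1300:
  stratum A: (220/1300)²·(1 − 18/220)·9.23²/18 = 0.124457
  stratum B: (1080/1300)²·(1 − 232/1080)·19.67²/232 = 0.903761
V̂(ȳ_st) = 1.02822
SE(ȳ_st) = √1.02822 = 1.01401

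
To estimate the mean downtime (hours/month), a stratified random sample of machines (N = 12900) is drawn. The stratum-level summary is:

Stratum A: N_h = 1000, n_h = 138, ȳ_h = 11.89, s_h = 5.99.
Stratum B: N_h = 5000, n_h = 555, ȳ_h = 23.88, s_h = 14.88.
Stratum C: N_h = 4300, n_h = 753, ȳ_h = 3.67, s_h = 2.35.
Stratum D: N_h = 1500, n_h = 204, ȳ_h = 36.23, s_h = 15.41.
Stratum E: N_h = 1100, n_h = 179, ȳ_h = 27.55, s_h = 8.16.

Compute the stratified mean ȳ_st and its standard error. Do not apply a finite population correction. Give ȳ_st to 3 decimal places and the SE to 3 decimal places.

ȳ_st ≈ 17.963, SE ≈ 0.284

ȳ_st = Σ W_h ȳ_h = (1000·11.89 + 5000·23.88 + 4300·3.67 + 1500·36.23 + 1100·27.55)/12900 = 17.96287
V̂(ȳ_st) = Σ W_h² s_h²/n_h, with W_h = N_h/N and N = 12900:
  stratum A: (1000/12900)²·5.99²/138 = 0.00156241
  stratum B: (5000/12900)²·14.88²/555 = 0.059934
  stratum C: (4300/12900)²·2.35²/753 = 0.000814889
  stratum D: (1500/12900)²·15.41²/204 = 0.015739
  stratum E: (1100/12900)²·8.16²/179 = 0.00270479
V̂(ȳ_st) = 0.0807552
SE(ȳ_st) = √0.0807552 = 0.284175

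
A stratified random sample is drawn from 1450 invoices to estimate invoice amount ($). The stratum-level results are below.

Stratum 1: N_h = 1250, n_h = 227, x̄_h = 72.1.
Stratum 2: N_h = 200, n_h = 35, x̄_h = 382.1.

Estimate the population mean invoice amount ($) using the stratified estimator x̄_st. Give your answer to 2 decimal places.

x̄_st ≈ 114.86

N = Σ N_h = 1450. Stratum weights W_h = N_h/N.
x̄_st = (1250·72.1 + 200·382.1) / 1450 = 114.8586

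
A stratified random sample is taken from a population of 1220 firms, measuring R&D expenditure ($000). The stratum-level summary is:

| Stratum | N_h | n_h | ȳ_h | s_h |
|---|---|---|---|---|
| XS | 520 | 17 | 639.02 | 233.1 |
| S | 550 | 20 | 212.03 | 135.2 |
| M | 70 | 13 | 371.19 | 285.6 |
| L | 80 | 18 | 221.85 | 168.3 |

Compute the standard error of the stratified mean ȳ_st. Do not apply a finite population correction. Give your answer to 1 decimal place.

SE(ȳ_st) ≈ 28.2

V̂(ȳ_st) = Σ W_h² s_h²/n_h, with W_h = N_h/N and N = 1220:
  stratum XS: (520/1220)²·233.1²/17 = 580.661
  stratum S: (550/1220)²·135.2²/20 = 185.75
  stratum M: (70/1220)²·285.6²/13 = 20.6562
  stratum L: (80/1220)²·168.3²/18 = 6.76637
V̂(ȳ_st) = 793.834
SE(ȳ_st) = √793.834 = 28.1751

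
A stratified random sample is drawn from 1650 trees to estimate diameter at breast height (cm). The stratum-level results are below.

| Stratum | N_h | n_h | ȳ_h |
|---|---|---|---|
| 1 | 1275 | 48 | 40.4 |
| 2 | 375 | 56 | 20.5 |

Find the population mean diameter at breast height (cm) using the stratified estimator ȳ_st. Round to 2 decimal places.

N = Σ N_h = 1650. Stratum weights W_h = N_h/N.
ȳ_st = (1275·40.4 + 375·20.5) / 1650 = 35.8773

ȳ_st ≈ 35.88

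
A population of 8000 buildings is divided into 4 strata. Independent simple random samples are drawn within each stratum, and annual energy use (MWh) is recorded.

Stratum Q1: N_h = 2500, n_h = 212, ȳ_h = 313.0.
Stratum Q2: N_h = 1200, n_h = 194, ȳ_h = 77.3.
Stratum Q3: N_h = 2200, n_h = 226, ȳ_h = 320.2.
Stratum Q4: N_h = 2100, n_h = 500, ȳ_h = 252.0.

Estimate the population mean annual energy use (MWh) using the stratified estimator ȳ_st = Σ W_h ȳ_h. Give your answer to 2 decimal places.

N = Σ N_h = 8000. Stratum weights W_h = N_h/N.
ȳ_st = (2500·313.0 + 1200·77.3 + 2200·320.2 + 2100·252.0) / 8000 = 263.6125

ȳ_st ≈ 263.61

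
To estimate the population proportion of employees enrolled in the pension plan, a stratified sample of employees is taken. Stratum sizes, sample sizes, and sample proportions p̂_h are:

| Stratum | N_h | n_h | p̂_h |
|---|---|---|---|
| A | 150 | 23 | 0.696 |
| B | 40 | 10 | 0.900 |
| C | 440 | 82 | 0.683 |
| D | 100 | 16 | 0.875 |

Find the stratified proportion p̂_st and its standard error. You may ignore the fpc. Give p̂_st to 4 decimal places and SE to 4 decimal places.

p̂_st ≈ 0.7239, SE ≈ 0.0393

N = 730; stratum weights W_h = N_h/N.
p̂_st = Σ W_h p̂_h = (150·0.696 + 40·0.900 + 440·0.683 + 100·0.875)/730 = 0.72386
V̂(p̂_st) = Σ W_h² p̂_h(1−p̂_h)/(n_h−1):
  stratum A: (150/730)²·0.696·0.304/22 = 0.000406066
  stratum B: (40/730)²·0.900·0.100/9 = 3.00244e-05
  stratum C: (440/730)²·0.683·0.317/81 = 0.000971079
  stratum D: (100/730)²·0.875·0.125/15 = 0.00013683
V̂(p̂_st) = 0.001544; SE = √V̂ = 0.0392938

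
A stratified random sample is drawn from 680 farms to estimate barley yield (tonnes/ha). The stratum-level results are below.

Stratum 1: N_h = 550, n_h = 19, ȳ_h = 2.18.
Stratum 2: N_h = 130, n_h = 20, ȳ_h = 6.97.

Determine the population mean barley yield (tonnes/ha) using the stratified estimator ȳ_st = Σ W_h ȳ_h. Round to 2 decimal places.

ȳ_st ≈ 3.10

N = Σ N_h = 680. Stratum weights W_h = N_h/N.
ȳ_st = (550·2.18 + 130·6.97) / 680 = 3.0957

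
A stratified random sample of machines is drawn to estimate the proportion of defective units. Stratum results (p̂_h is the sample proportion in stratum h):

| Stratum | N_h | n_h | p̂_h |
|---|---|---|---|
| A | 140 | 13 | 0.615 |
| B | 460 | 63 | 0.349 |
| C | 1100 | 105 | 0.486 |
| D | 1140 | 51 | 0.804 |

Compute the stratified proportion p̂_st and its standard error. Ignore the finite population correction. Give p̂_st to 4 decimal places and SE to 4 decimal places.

N = 2840; stratum weights W_h = N_h/N.
p̂_st = Σ W_h p̂_h = (140·0.615 + 460·0.349 + 1100·0.486 + 1140·0.804)/2840 = 0.59782
V̂(p̂_st) = Σ W_h² p̂_h(1−p̂_h)/(n_h−1):
  stratum A: (140/2840)²·0.615·0.385/12 = 4.79484e-05
  stratum B: (460/2840)²·0.349·0.651/62 = 9.61377e-05
  stratum C: (1100/2840)²·0.486·0.514/104 = 0.000360342
  stratum D: (1140/2840)²·0.804·0.196/50 = 0.000507826
V̂(p̂_st) = 0.00101225; SE = √V̂ = 0.0318159

p̂_st ≈ 0.5978, SE ≈ 0.0318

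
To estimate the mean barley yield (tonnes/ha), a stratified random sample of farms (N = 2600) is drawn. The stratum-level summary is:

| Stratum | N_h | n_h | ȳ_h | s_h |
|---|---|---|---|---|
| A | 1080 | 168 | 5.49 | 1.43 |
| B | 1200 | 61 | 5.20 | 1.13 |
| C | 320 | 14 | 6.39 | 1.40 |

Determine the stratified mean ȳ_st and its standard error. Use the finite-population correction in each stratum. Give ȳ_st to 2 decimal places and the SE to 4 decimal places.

ȳ_st ≈ 5.47, SE ≈ 0.0896

ȳ_st = Σ W_h ȳ_h = (1080·5.49 + 1200·5.20 + 320·6.39)/2600 = 5.46692
V̂(ȳ_st) = Σ W_h² (1 − n_h/N_h) s_h²/n_h, with W_h = N_h/N and N = 2600:
  stratum A: (1080/2600)²·(1 − 168/1080)·1.43²/168 = 0.00177351
  stratum B: (1200/2600)²·(1 − 61/1200)·1.13²/61 = 0.00423239
  stratum C: (320/2600)²·(1 − 14/320)·1.40²/14 = 0.00202793
V̂(ȳ_st) = 0.00803383
SE(ȳ_st) = √0.00803383 = 0.0896316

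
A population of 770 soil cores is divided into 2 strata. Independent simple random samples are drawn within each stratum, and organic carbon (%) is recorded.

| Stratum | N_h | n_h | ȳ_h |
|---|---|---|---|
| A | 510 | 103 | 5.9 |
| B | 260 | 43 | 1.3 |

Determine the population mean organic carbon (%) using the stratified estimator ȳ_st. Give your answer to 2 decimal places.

ȳ_st ≈ 4.35

N = Σ N_h = 770. Stratum weights W_h = N_h/N.
ȳ_st = (510·5.9 + 260·1.3) / 770 = 4.3468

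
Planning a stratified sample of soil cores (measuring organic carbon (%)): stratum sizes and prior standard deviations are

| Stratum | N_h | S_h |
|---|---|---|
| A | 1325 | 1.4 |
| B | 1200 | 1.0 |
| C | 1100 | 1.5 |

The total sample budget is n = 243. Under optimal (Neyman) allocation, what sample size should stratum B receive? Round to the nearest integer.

Neyman allocation: n_h = n · N_h S_h / Σ N_i S_i, with n = 243.
  stratum A: N_h·S_h = 1325·1.4 = 1855.00
  stratum B: N_h·S_h = 1200·1.0 = 1200.00
  stratum C: N_h·S_h = 1100·1.5 = 1650.00
Σ N_h S_h = 4705.00
n for stratum B = 243·1200.00/4705.00 = 61.977 → 62

62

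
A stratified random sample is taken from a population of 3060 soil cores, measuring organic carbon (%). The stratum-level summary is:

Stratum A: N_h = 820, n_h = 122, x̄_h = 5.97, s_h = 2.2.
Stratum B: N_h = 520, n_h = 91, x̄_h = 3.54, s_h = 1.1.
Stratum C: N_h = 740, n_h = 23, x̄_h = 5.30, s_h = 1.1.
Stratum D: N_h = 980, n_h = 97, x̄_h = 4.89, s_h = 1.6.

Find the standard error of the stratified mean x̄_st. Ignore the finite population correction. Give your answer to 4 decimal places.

V̂(x̄_st) = Σ W_h² s_h²/n_h, with W_h = N_h/N and N = 3060:
  stratum A: (820/3060)²·2.2²/122 = 0.00284886
  stratum B: (520/3060)²·1.1²/91 = 0.000383979
  stratum C: (740/3060)²·1.1²/23 = 0.00307665
  stratum D: (980/3060)²·1.6²/97 = 0.00270693
V̂(x̄_st) = 0.00901642
SE(x̄_st) = √0.00901642 = 0.0949548

SE(x̄_st) ≈ 0.0950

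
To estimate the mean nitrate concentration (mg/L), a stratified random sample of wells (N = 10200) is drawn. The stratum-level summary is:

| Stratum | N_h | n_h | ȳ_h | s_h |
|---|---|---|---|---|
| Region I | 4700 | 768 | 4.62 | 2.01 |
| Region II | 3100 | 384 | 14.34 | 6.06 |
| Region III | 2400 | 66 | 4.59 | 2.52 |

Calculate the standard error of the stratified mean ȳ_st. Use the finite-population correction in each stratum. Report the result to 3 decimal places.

V̂(ȳ_st) = Σ W_h² (1 − n_h/N_h) s_h²/n_h, with W_h = N_h/N and N = 10200:
  stratum Region I: (4700/10200)²·(1 − 768/4700)·2.01²/768 = 0.00093442
  stratum Region II: (3100/10200)²·(1 − 384/3100)·6.06²/384 = 0.00773936
  stratum Region III: (2400/10200)²·(1 − 66/2400)·2.52²/66 = 0.00518047
V̂(ȳ_st) = 0.0138542
SE(ȳ_st) = √0.0138542 = 0.117704

SE(ȳ_st) ≈ 0.118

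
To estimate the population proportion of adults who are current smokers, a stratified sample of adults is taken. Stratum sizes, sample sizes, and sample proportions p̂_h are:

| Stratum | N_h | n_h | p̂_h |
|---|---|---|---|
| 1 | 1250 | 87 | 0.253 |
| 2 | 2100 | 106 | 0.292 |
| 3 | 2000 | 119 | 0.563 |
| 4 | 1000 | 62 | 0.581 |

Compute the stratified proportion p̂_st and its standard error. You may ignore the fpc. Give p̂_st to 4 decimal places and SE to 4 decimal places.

N = 6350; stratum weights W_h = N_h/N.
p̂_st = Σ W_h p̂_h = (1250·0.253 + 2100·0.292 + 2000·0.563 + 1000·0.581)/6350 = 0.41519
V̂(p̂_st) = Σ W_h² p̂_h(1−p̂_h)/(n_h−1):
  stratum 1: (1250/6350)²·0.253·0.747/86 = 8.5156e-05
  stratum 2: (2100/6350)²·0.292·0.708/105 = 0.000215337
  stratum 3: (2000/6350)²·0.563·0.437/118 = 0.000206833
  stratum 4: (1000/6350)²·0.581·0.419/61 = 9.89721e-05
V̂(p̂_st) = 0.000606298; SE = √V̂ = 0.0246231

p̂_st ≈ 0.4152, SE ≈ 0.0246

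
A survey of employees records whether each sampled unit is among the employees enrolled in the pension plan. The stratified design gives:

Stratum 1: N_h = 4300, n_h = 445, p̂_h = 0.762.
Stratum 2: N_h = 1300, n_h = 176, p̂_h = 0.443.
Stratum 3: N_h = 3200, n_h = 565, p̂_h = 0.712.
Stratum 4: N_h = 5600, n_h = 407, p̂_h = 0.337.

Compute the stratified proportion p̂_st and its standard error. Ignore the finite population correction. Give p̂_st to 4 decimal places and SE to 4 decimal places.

p̂_st ≈ 0.5568, SE ≈ 0.0122

N = 14400; stratum weights W_h = N_h/N.
p̂_st = Σ W_h p̂_h = (4300·0.762 + 1300·0.443 + 3200·0.712 + 5600·0.337)/14400 = 0.55681
V̂(p̂_st) = Σ W_h² p̂_h(1−p̂_h)/(n_h−1):
  stratum 1: (4300/14400)²·0.762·0.238/444 = 3.64218e-05
  stratum 2: (1300/14400)²·0.443·0.557/175 = 1.14917e-05
  stratum 3: (3200/14400)²·0.712·0.288/564 = 1.79543e-05
  stratum 4: (5600/14400)²·0.337·0.663/406 = 8.32278e-05
V̂(p̂_st) = 0.000149096; SE = √V̂ = 0.0122105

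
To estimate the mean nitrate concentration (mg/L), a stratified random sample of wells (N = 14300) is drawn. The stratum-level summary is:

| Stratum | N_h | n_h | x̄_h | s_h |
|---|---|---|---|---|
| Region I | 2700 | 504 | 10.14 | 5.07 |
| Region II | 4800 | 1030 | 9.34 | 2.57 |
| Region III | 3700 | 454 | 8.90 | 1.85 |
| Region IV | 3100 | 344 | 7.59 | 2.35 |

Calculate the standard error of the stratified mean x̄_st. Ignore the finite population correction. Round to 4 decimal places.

V̂(x̄_st) = Σ W_h² s_h²/n_h, with W_h = N_h/N and N = 14300:
  stratum Region I: (2700/14300)²·5.07²/504 = 0.0018182
  stratum Region II: (4800/14300)²·2.57²/1030 = 0.000722503
  stratum Region III: (3700/14300)²·1.85²/454 = 0.000504683
  stratum Region IV: (3100/14300)²·2.35²/344 = 0.000754447
V̂(x̄_st) = 0.00379983
SE(x̄_st) = √0.00379983 = 0.0616428

SE(x̄_st) ≈ 0.0616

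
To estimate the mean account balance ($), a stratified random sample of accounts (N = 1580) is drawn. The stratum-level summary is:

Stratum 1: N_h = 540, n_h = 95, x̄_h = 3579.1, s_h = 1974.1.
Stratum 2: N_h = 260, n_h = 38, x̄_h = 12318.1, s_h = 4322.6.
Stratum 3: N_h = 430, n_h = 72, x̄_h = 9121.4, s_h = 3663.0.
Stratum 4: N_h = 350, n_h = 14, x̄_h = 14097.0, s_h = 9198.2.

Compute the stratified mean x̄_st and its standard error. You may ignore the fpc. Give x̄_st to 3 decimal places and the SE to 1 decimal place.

x̄_st = Σ W_h x̄_h = (540·3579.1 + 260·12318.1 + 430·9121.4 + 350·14097.0)/1580 = 8855.42532
V̂(x̄_st) = Σ W_h² s_h²/n_h, with W_h = N_h/N and N = 1580:
  stratum 1: (540/1580)²·1974.1²/95 = 4791.68
  stratum 2: (260/1580)²·4322.6²/38 = 13314.9
  stratum 3: (430/1580)²·3663.0²/72 = 13802.7
  stratum 4: (350/1580)²·9198.2²/14 = 296551
V̂(x̄_st) = 328460
SE(x̄_st) = √328460 = 573.115

x̄_st ≈ 8855.425, SE ≈ 573.1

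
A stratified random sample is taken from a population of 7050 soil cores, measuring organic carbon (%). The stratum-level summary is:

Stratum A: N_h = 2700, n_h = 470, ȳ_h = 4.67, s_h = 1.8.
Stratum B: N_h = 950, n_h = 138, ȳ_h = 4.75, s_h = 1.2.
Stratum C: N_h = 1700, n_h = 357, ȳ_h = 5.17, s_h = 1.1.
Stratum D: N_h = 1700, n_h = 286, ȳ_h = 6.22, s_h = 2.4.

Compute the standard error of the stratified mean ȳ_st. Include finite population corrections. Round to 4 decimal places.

SE(ȳ_st) ≈ 0.0461

V̂(ȳ_st) = Σ W_h² (1 − n_h/N_h) s_h²/n_h, with W_h = N_h/N and N = 7050:
  stratum A: (2700/7050)²·(1 − 470/2700)·1.8²/470 = 0.000835098
  stratum B: (950/7050)²·(1 − 138/950)·1.2²/138 = 0.000161951
  stratum C: (1700/7050)²·(1 − 357/1700)·1.1²/357 = 0.000155691
  stratum D: (1700/7050)²·(1 − 286/1700)·2.4²/286 = 0.000974039
V̂(ȳ_st) = 0.00212678
SE(ȳ_st) = √0.00212678 = 0.046117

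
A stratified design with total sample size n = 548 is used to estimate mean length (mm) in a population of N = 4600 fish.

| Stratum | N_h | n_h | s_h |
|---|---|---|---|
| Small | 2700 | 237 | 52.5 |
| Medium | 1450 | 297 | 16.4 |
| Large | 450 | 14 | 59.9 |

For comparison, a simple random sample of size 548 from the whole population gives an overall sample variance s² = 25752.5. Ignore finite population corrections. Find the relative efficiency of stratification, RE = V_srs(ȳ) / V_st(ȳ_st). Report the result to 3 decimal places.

V̂(ȳ_st) = Σ W_h² s_h²/n_h, with W_h = N_h/N and N = 4600:
  stratum Small: (2700/4600)²·52.5²/237 = 4.00666
  stratum Medium: (1450/4600)²·16.4²/297 = 0.0899812
  stratum Large: (450/4600)²·59.9²/14 = 2.45265
V_st = 6.54928
V_srs = s²/n = 25752.5/548 = 46.9936
Relative efficiency = V_srs / V_st = 46.9936/6.54928 = 7.1754

RE ≈ 7.175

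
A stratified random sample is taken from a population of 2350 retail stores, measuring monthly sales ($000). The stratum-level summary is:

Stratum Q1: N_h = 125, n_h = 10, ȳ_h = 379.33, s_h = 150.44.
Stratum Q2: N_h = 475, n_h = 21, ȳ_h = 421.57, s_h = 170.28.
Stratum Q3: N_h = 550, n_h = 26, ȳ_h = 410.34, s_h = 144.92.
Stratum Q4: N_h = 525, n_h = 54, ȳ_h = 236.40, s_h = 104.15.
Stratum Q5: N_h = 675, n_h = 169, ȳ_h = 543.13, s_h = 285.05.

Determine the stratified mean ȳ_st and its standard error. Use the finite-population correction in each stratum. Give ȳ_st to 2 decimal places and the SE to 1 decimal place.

ȳ_st = Σ W_h ȳ_h = (125·379.33 + 475·421.57 + 550·410.34 + 525·236.40 + 675·543.13)/2350 = 410.24330
V̂(ȳ_st) = Σ W_h² (1 − n_h/N_h) s_h²/n_h, with W_h = N_h/N and N = 2350:
  stratum Q1: (125/2350)²·(1 − 10/125)·150.44²/10 = 5.89113
  stratum Q2: (475/2350)²·(1 − 21/475)·170.28²/21 = 53.9165
  stratum Q3: (550/2350)²·(1 − 26/550)·144.92²/26 = 42.1543
  stratum Q4: (525/2350)²·(1 − 54/525)·104.15²/54 = 8.99434
  stratum Q5: (675/2350)²·(1 − 169/675)·285.05²/169 = 29.7354
V̂(ȳ_st) = 140.692
SE(ȳ_st) = √140.692 = 11.8614

ȳ_st ≈ 410.24, SE ≈ 11.9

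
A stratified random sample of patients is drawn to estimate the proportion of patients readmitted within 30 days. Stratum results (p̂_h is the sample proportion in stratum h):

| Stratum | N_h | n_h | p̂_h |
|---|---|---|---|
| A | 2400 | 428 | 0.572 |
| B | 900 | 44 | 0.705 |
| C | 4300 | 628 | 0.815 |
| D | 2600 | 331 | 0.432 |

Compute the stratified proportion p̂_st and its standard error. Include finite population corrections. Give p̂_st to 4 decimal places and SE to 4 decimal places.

N = 10200; stratum weights W_h = N_h/N.
p̂_st = Σ W_h p̂_h = (2400·0.572 + 900·0.705 + 4300·0.815 + 2600·0.432)/10200 = 0.65049
V̂(p̂_st) = Σ W_h² (1 − n_h/N_h) p̂_h(1−p̂_h)/(n_h−1):
  stratum A: (2400/10200)²·(1 − 428/2400)·0.572·0.428/427 = 2.60813e-05
  stratum B: (900/10200)²·(1 − 44/900)·0.705·0.295/43 = 3.58145e-05
  stratum C: (4300/10200)²·(1 − 628/4300)·0.815·0.185/627 = 3.64949e-05
  stratum D: (2600/10200)²·(1 − 331/2600)·0.432·0.568/330 = 4.21624e-05
V̂(p̂_st) = 0.000140553; SE = √V̂ = 0.0118555

p̂_st ≈ 0.6505, SE ≈ 0.0119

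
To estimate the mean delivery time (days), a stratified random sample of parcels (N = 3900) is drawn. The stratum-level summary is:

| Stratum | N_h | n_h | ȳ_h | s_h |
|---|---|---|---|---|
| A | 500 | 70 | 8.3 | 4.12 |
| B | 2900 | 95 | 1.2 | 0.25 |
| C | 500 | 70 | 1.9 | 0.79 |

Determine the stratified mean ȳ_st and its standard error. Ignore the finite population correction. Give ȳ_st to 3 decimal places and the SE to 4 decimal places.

ȳ_st = Σ W_h ȳ_h = (500·8.3 + 2900·1.2 + 500·1.9)/3900 = 2.20000
V̂(ȳ_st) = Σ W_h² s_h²/n_h, with W_h = N_h/N and N = 3900:
  stratum A: (500/3900)²·4.12²/70 = 0.00398572
  stratum B: (2900/3900)²·0.25²/95 = 0.000363767
  stratum C: (500/3900)²·0.79²/70 = 0.000146544
V̂(ȳ_st) = 0.00449603
SE(ȳ_st) = √0.00449603 = 0.0670525

ȳ_st ≈ 2.200, SE ≈ 0.0671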